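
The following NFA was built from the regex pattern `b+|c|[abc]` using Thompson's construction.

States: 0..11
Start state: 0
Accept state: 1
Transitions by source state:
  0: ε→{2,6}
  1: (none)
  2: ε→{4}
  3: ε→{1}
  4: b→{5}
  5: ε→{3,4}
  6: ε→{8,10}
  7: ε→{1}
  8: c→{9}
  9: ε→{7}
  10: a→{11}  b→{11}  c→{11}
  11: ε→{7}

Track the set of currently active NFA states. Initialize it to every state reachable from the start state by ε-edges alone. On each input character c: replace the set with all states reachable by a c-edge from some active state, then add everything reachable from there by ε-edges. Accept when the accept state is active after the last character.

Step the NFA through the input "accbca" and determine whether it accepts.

S₀ = ε-closure({0}) = {0,2,4,6,8,10}
'a' @ 1: {1,7,11}  (accept∈set)
'c' @ 2: {}  — state set empty
rest 'cbca' ignored (set empty)
final: {}; accept 1 not in set

Answer: REJECT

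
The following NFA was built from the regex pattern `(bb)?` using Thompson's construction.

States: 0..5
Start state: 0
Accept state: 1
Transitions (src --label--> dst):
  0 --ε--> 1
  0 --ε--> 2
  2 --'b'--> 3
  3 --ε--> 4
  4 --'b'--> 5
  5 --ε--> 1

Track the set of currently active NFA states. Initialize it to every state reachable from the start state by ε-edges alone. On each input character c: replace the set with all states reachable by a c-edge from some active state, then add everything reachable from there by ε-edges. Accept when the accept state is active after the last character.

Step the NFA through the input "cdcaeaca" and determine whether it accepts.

initial (ε-close {0}): {0,1,2}
'c' @ 1: {}  — dead — no transitions
rest 'dcaeaca' ignored (set empty)
end set {} — state 1 not in

Answer: REJECT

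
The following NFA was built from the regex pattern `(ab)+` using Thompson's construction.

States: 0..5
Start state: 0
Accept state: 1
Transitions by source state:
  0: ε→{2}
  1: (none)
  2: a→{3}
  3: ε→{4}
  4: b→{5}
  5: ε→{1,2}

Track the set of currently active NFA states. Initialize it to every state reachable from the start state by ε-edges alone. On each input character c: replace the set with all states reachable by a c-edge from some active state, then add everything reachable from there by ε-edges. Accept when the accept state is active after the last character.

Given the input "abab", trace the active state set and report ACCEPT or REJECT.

Answer: ACCEPT

Derivation:
start: ε-closure({0}) = {0,2}
'a' @ 1: {3,4}
'b' @ 2: {1,2,5}  [accepting]
'a' @ 3: {3,4}
'b' @ 4: {1,2,5}  [accepting]
final: {1,2,5}; accept 1 in set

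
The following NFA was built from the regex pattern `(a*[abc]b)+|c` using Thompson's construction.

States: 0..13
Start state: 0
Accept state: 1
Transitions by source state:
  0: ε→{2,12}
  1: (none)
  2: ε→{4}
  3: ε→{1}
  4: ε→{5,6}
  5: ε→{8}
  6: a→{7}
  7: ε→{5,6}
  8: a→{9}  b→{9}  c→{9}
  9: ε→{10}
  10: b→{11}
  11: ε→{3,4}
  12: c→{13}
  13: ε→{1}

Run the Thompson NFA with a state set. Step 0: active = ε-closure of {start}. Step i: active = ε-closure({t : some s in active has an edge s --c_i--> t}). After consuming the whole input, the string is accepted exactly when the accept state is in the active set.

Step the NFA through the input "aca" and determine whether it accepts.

initial (ε-close {0}): {0,2,4,5,6,8,12}
'a' @ 1: {5,6,7,8,9,10}
'c' @ 2: {9,10}
'a' @ 3: {}  — no active states
after full input: {}  (accept=1 not in)

Answer: REJECT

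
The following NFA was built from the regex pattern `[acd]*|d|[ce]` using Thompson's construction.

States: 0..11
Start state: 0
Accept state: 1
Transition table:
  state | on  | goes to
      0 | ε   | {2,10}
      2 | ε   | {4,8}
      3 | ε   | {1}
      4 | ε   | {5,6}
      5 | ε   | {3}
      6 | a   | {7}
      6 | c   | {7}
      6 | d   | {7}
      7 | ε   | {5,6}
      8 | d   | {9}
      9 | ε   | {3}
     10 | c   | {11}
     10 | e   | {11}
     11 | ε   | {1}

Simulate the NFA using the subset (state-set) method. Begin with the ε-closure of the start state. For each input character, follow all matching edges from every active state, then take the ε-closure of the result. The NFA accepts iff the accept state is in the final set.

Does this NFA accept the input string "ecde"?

Answer: REJECT

Steps:
S₀ = ε-closure({0}) = {0,1,2,3,4,5,6,8,10}
'e' @ 1: {1,11}  ✓accept
'c' @ 2: {}  — state set empty
rest 'de' ignored (set empty)
end set {} — state 1 not in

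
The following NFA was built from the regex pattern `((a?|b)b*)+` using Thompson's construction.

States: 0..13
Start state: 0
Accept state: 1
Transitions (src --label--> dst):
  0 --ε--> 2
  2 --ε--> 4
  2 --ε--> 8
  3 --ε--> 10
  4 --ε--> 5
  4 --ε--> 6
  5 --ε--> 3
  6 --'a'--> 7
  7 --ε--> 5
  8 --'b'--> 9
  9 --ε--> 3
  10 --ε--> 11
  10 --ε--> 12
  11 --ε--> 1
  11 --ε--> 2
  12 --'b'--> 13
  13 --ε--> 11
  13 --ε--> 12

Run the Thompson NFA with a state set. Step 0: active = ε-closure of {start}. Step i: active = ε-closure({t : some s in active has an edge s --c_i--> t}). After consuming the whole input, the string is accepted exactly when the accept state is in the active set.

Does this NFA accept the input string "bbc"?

Answer: REJECT

Steps:
S₀ = ε-closure({0}) = {0,1,2,3,4,5,6,8,10,11,12}
'b' @ 1: {1,2,3,4,5,6,8,9,10,11,12,13}  [accepting]
'b' @ 2: {1,2,3,4,5,6,8,9,10,11,12,13}  [accepting]
'c' @ 3: {}  — state set empty
after full input: {}  (accept=1 not in)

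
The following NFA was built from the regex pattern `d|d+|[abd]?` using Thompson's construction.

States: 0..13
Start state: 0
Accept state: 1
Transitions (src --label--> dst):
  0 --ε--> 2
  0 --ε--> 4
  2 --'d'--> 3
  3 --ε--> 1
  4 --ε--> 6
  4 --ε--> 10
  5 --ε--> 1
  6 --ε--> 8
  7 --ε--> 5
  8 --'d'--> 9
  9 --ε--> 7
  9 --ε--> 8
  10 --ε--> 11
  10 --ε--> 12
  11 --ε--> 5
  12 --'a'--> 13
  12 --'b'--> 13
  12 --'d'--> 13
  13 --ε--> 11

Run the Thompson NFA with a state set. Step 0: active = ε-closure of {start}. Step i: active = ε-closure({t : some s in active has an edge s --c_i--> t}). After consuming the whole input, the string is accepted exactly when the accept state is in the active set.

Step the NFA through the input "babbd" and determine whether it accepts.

S₀ = ε-closure({0}) = {0,1,2,4,5,6,8,10,11,12}
'b' @ 1: {1,5,11,13}  (accept∈set)
'a' @ 2: {}  — dead — no transitions
rest 'bbd' ignored (set empty)
after full input: {}  (accept=1 not in)

Answer: REJECT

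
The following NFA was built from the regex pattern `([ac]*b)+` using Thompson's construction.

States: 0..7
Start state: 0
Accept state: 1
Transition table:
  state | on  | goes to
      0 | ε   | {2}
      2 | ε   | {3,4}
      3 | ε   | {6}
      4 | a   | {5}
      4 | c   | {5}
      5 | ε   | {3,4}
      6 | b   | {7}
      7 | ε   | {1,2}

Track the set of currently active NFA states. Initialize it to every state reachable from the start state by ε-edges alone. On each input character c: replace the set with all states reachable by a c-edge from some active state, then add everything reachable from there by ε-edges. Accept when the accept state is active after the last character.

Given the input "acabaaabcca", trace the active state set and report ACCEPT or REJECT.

initial (ε-close {0}): {0,2,3,4,6}
'a' @ 1: {3,4,5,6}
'c' @ 2: {3,4,5,6}
'a' @ 3: {3,4,5,6}
'b' @ 4: {1,2,3,4,6,7}  [accepting]
'a' @ 5: {3,4,5,6}
'a' @ 6: {3,4,5,6}
'a' @ 7: {3,4,5,6}
'b' @ 8: {1,2,3,4,6,7}  [accepting]
'c' @ 9: {3,4,5,6}
'c' @ 10: {3,4,5,6}
'a' @ 11: {3,4,5,6}
end set {3,4,5,6} — state 1 not in

Answer: REJECT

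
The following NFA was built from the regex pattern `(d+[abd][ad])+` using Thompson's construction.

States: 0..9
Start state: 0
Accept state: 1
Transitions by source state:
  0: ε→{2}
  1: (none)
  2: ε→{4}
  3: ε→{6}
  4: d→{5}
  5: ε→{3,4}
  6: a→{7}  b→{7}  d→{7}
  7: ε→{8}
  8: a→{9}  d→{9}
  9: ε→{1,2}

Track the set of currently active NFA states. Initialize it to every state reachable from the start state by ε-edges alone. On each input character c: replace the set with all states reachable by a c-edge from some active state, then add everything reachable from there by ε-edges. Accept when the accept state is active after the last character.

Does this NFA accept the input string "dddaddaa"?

Answer: ACCEPT

Trace:
S₀ = ε-closure({0}) = {0,2,4}
'd' @ 1: {3,4,5,6}
'd' @ 2: {3,4,5,6,7,8}
'd' @ 3: {1,2,3,4,5,6,7,8,9}  ✓accept
'a' @ 4: {1,2,4,7,8,9}  ✓accept
'd' @ 5: {1,2,3,4,5,6,9}  ✓accept
'd' @ 6: {3,4,5,6,7,8}
'a' @ 7: {1,2,4,7,8,9}  ✓accept
'a' @ 8: {1,2,4,9}  ✓accept
final: {1,2,4,9}; accept 1 in set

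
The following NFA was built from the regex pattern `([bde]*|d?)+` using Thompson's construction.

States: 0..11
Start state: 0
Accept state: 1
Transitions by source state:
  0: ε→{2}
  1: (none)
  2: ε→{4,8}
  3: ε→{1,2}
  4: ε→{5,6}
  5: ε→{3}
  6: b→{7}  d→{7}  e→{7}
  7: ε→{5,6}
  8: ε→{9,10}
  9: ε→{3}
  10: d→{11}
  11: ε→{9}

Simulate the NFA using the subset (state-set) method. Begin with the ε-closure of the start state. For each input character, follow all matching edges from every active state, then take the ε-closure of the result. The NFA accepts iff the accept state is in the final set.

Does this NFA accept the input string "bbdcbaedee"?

Answer: REJECT

Trace:
initial (ε-close {0}): {0,1,2,3,4,5,6,8,9,10}
'b' @ 1: {1,2,3,4,5,6,7,8,9,10}  ✓accept
'b' @ 2: {1,2,3,4,5,6,7,8,9,10}  ✓accept
'd' @ 3: {1,2,3,4,5,6,7,8,9,10,11}  ✓accept
'c' @ 4: {}  — no active states
rest 'baedee' ignored (set empty)
after full input: {}  (accept=1 not in)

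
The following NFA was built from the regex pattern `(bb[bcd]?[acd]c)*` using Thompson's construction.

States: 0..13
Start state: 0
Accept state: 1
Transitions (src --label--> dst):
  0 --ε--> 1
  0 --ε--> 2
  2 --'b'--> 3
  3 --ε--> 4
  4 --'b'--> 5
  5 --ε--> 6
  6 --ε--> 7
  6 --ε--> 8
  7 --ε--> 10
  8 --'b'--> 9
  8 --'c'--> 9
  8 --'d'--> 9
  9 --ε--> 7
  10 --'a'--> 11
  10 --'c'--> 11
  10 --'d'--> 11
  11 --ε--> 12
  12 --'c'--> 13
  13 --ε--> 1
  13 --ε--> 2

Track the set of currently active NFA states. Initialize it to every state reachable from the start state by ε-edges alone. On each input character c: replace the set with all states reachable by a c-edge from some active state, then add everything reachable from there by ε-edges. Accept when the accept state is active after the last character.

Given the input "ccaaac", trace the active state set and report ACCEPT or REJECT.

start: ε-closure({0}) = {0,1,2}
'c' @ 1: {}  — state set empty
rest 'caaac' ignored (set empty)
final: {}; accept 1 not in set

Answer: REJECT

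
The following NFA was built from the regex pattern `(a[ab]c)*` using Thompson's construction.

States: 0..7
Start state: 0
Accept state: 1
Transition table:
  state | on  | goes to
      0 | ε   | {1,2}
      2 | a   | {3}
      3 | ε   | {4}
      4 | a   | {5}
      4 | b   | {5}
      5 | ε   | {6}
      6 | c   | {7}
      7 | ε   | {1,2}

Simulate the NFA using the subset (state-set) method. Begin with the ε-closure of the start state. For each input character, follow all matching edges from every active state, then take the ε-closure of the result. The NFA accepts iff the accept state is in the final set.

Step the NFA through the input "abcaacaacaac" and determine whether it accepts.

S₀ = ε-closure({0}) = {0,1,2}
'a' @ 1: {3,4}
'b' @ 2: {5,6}
'c' @ 3: {1,2,7}  ✓accept
'a' @ 4: {3,4}
'a' @ 5: {5,6}
'c' @ 6: {1,2,7}  ✓accept
'a' @ 7: {3,4}
'a' @ 8: {5,6}
'c' @ 9: {1,2,7}  ✓accept
'a' @ 10: {3,4}
'a' @ 11: {5,6}
'c' @ 12: {1,2,7}  ✓accept
final: {1,2,7}; accept 1 in set

Answer: ACCEPT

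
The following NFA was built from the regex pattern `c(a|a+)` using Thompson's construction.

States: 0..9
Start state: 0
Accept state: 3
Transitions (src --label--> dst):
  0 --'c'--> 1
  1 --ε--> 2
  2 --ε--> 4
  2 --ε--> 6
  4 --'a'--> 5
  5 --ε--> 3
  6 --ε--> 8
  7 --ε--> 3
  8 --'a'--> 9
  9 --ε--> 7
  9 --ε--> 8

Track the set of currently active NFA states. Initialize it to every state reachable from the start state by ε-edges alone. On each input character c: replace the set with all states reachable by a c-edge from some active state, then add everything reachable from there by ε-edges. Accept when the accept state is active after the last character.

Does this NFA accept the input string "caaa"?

S₀ = ε-closure({0}) = {0}
'c' @ 1: {1,2,4,6,8}
'a' @ 2: {3,5,7,8,9}  (accept∈set)
'a' @ 3: {3,7,8,9}  (accept∈set)
'a' @ 4: {3,7,8,9}  (accept∈set)
final: {3,7,8,9}; accept 3 in set

Answer: ACCEPT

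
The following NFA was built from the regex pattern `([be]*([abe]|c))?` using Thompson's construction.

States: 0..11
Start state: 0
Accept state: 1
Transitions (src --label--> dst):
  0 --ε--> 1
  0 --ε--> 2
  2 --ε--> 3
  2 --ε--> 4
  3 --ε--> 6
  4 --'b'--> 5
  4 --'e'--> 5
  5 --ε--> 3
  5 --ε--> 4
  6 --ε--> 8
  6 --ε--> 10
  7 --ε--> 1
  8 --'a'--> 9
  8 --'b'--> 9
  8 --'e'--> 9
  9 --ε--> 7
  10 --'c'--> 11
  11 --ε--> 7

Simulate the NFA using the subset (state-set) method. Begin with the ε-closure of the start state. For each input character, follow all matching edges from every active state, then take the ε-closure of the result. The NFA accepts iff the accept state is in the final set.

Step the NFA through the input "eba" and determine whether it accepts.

start: ε-closure({0}) = {0,1,2,3,4,6,8,10}
'e' @ 1: {1,3,4,5,6,7,8,9,10}  [accepting]
'b' @ 2: {1,3,4,5,6,7,8,9,10}  [accepting]
'a' @ 3: {1,7,9}  [accepting]
final: {1,7,9}; accept 1 in set

Answer: ACCEPT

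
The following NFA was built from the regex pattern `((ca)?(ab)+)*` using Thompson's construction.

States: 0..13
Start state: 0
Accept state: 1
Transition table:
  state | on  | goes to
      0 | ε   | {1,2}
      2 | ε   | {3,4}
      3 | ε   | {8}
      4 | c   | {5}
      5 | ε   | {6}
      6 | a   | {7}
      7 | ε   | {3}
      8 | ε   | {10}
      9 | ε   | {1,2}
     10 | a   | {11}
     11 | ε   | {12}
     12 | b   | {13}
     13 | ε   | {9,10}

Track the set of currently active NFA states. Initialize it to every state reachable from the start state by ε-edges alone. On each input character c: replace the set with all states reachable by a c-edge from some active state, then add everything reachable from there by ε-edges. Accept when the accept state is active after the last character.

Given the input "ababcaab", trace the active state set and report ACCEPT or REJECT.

S₀ = ε-closure({0}) = {0,1,2,3,4,8,10}
'a' @ 1: {11,12}
'b' @ 2: {1,2,3,4,8,9,10,13}  [accepting]
'a' @ 3: {11,12}
'b' @ 4: {1,2,3,4,8,9,10,13}  [accepting]
'c' @ 5: {5,6}
'a' @ 6: {3,7,8,10}
'a' @ 7: {11,12}
'b' @ 8: {1,2,3,4,8,9,10,13}  [accepting]
final: {1,2,3,4,8,9,10,13}; accept 1 in set

Answer: ACCEPT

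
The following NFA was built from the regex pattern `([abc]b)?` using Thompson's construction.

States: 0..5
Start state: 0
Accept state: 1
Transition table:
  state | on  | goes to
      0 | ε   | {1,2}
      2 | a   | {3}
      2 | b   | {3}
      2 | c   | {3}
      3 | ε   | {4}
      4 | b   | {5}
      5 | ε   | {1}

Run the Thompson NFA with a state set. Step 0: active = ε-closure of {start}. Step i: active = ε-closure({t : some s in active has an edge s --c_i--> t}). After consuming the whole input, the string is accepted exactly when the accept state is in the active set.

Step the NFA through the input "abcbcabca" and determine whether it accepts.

Answer: REJECT

Steps:
S₀ = ε-closure({0}) = {0,1,2}
'a' @ 1: {3,4}
'b' @ 2: {1,5}  ✓accept
'c' @ 3: {}  — state set empty
rest 'bcabca' ignored (set empty)
after full input: {}  (accept=1 not in)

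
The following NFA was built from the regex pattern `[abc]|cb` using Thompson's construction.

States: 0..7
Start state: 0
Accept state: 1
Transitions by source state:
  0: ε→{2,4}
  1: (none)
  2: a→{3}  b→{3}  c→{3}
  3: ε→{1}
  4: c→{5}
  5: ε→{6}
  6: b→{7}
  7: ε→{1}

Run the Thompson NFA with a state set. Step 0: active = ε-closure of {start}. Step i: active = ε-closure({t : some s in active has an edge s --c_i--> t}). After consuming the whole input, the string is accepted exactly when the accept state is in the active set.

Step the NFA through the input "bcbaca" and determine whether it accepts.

start: ε-closure({0}) = {0,2,4}
'b' @ 1: {1,3}  [accepting]
'c' @ 2: {}  — no active states
rest 'baca' ignored (set empty)
after full input: {}  (accept=1 not in)

Answer: REJECT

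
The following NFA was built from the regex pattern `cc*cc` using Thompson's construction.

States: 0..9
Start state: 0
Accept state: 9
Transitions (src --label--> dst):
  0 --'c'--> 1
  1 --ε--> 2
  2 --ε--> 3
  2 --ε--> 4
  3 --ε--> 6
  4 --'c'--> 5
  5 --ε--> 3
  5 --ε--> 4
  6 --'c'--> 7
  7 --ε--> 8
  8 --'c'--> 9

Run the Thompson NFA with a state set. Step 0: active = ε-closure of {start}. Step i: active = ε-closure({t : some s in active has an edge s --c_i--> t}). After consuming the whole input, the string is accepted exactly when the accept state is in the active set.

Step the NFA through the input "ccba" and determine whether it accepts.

Answer: REJECT

Steps:
S₀ = ε-closure({0}) = {0}
'c' @ 1: {1,2,3,4,6}
'c' @ 2: {3,4,5,6,7,8}
'b' @ 3: {}  — dead — no transitions
rest 'a' ignored (set empty)
final: {}; accept 9 not in set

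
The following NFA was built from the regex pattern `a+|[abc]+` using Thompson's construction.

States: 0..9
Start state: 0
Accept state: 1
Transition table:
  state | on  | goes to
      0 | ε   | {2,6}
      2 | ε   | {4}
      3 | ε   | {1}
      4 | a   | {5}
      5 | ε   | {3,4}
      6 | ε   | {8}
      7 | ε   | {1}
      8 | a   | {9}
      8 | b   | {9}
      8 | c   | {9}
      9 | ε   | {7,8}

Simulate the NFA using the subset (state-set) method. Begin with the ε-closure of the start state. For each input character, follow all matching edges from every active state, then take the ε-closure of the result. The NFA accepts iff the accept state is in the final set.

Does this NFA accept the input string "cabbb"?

Answer: ACCEPT

Trace:
S₀ = ε-closure({0}) = {0,2,4,6,8}
'c' @ 1: {1,7,8,9}  ✓accept
'a' @ 2: {1,7,8,9}  ✓accept
'b' @ 3: {1,7,8,9}  ✓accept
'b' @ 4: {1,7,8,9}  ✓accept
'b' @ 5: {1,7,8,9}  ✓accept
end set {1,7,8,9} — state 1 in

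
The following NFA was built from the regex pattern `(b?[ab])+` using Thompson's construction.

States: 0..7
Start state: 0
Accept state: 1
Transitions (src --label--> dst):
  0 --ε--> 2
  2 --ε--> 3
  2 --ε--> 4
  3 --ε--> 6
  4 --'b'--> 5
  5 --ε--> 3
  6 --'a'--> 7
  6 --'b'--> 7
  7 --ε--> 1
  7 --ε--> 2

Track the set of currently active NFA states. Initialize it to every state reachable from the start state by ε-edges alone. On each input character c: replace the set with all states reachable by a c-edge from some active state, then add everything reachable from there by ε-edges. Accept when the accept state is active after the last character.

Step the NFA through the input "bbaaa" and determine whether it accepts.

Answer: ACCEPT

Steps:
S₀ = ε-closure({0}) = {0,2,3,4,6}
'b' @ 1: {1,2,3,4,5,6,7}  (accept∈set)
'b' @ 2: {1,2,3,4,5,6,7}  (accept∈set)
'a' @ 3: {1,2,3,4,6,7}  (accept∈set)
'a' @ 4: {1,2,3,4,6,7}  (accept∈set)
'a' @ 5: {1,2,3,4,6,7}  (accept∈set)
final: {1,2,3,4,6,7}; accept 1 in set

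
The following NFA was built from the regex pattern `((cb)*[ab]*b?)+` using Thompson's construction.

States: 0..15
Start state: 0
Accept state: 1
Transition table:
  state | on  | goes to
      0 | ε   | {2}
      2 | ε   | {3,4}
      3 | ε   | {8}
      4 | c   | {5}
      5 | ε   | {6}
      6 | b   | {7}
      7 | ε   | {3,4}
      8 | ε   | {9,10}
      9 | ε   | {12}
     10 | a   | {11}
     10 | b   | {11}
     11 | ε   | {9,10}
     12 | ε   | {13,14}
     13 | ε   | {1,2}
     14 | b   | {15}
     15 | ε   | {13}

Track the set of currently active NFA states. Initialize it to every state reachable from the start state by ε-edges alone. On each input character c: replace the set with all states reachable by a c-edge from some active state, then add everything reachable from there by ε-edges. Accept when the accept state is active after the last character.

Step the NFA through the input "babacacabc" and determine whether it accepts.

Answer: REJECT

Derivation:
S₀ = ε-closure({0}) = {0,1,2,3,4,8,9,10,12,13,14}
'b' @ 1: {1,2,3,4,8,9,10,11,12,13,14,15}  ✓accept
'a' @ 2: {1,2,3,4,8,9,10,11,12,13,14}  ✓accept
'b' @ 3: {1,2,3,4,8,9,10,11,12,13,14,15}  ✓accept
'a' @ 4: {1,2,3,4,8,9,10,11,12,13,14}  ✓accept
'c' @ 5: {5,6}
'a' @ 6: {}  — dead — no transitions
rest 'cabc' ignored (set empty)
after full input: {}  (accept=1 not in)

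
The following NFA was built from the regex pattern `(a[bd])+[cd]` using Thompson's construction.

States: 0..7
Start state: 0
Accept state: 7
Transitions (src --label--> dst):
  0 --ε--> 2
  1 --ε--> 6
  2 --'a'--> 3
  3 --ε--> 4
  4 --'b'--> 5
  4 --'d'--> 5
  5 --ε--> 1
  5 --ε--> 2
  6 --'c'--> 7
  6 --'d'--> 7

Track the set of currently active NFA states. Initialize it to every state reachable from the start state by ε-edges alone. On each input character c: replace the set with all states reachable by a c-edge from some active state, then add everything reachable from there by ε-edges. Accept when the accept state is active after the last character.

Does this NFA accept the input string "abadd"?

S₀ = ε-closure({0}) = {0,2}
'a' @ 1: {3,4}
'b' @ 2: {1,2,5,6}
'a' @ 3: {3,4}
'd' @ 4: {1,2,5,6}
'd' @ 5: {7}  ✓accept
final: {7}; accept 7 in set

Answer: ACCEPT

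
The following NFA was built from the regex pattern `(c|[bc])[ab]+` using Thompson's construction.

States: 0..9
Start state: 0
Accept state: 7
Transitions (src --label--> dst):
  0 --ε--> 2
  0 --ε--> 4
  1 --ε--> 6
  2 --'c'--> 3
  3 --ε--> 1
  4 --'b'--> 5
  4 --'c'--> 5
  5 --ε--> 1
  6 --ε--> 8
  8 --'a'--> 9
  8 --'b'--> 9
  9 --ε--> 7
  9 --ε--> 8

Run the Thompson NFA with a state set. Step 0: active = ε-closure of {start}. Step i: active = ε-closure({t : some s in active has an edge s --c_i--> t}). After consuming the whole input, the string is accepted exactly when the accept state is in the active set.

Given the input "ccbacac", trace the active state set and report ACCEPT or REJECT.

start: ε-closure({0}) = {0,2,4}
'c' @ 1: {1,3,5,6,8}
'c' @ 2: {}  — no active states
rest 'bacac' ignored (set empty)
after full input: {}  (accept=7 not in)

Answer: REJECT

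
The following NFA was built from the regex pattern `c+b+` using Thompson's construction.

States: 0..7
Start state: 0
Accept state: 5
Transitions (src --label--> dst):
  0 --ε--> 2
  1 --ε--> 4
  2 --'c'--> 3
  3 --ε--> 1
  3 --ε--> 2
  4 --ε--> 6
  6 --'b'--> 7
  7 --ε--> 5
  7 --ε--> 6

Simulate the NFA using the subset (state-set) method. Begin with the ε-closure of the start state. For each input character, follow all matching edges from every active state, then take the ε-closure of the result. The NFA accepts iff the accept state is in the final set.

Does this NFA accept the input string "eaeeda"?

initial (ε-close {0}): {0,2}
'e' @ 1: {}  — dead — no transitions
rest 'aeeda' ignored (set empty)
after full input: {}  (accept=5 not in)

Answer: REJECT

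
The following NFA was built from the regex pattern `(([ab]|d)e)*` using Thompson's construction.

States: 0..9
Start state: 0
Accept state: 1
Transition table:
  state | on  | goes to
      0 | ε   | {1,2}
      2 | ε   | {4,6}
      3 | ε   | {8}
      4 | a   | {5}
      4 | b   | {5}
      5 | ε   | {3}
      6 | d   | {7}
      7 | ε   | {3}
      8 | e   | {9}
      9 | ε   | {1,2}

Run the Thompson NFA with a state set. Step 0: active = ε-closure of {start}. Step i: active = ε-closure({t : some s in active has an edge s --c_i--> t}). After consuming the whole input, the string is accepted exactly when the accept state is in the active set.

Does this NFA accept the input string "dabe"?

S₀ = ε-closure({0}) = {0,1,2,4,6}
'd' @ 1: {3,7,8}
'a' @ 2: {}  — dead — no transitions
rest 'be' ignored (set empty)
end set {} — state 1 not in

Answer: REJECT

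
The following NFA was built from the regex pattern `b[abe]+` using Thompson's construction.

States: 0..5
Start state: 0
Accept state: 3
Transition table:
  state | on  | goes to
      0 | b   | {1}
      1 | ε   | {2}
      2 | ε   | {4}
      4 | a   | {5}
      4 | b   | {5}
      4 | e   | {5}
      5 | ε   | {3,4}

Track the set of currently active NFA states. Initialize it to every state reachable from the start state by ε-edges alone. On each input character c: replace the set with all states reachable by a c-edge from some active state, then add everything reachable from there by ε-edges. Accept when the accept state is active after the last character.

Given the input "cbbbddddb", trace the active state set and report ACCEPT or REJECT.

start: ε-closure({0}) = {0}
'c' @ 1: {}  — state set empty
rest 'bbbddddb' ignored (set empty)
final: {}; accept 3 not in set

Answer: REJECT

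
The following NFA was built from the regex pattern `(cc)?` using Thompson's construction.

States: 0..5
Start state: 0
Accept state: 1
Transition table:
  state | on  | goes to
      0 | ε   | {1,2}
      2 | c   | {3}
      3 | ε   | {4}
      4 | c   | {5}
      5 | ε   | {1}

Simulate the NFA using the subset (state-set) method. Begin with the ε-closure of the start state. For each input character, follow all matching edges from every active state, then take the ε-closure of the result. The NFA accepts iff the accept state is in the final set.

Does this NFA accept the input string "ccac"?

Answer: REJECT

Trace:
initial (ε-close {0}): {0,1,2}
'c' @ 1: {3,4}
'c' @ 2: {1,5}  ✓accept
'a' @ 3: {}  — state set empty
rest 'c' ignored (set empty)
after full input: {}  (accept=1 not in)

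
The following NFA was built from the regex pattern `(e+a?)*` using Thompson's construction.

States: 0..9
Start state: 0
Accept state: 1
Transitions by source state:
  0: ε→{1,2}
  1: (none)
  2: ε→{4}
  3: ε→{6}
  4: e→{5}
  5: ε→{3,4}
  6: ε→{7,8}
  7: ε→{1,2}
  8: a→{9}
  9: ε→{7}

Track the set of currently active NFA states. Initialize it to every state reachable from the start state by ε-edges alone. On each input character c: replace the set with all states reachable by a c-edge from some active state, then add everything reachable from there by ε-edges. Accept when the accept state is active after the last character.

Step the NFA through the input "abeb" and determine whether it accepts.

S₀ = ε-closure({0}) = {0,1,2,4}
'a' @ 1: {}  — state set empty
rest 'beb' ignored (set empty)
after full input: {}  (accept=1 not in)

Answer: REJECT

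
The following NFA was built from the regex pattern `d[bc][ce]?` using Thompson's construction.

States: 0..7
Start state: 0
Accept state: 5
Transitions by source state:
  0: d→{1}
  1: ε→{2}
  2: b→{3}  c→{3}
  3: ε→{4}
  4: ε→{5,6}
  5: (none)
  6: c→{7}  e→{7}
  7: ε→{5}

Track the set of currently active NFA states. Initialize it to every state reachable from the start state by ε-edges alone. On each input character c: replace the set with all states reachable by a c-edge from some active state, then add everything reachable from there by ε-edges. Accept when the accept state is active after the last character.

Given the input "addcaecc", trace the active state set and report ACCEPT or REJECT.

Answer: REJECT

Derivation:
initial (ε-close {0}): {0}
'a' @ 1: {}  — state set empty
rest 'ddcaecc' ignored (set empty)
after full input: {}  (accept=5 not in)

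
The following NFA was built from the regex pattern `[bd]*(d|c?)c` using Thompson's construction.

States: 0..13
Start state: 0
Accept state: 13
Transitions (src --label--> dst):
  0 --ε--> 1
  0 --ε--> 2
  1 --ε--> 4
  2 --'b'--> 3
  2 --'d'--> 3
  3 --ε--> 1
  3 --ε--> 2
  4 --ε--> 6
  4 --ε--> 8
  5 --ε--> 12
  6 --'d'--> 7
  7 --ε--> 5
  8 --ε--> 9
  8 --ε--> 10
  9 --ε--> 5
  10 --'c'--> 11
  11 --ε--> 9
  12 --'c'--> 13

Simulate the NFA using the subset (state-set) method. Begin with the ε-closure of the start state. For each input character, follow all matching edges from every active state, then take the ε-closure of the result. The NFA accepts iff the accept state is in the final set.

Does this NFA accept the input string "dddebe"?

S₀ = ε-closure({0}) = {0,1,2,4,5,6,8,9,10,12}
'd' @ 1: {1,2,3,4,5,6,7,8,9,10,12}
'd' @ 2: {1,2,3,4,5,6,7,8,9,10,12}
'd' @ 3: {1,2,3,4,5,6,7,8,9,10,12}
'e' @ 4: {}  — no active states
rest 'be' ignored (set empty)
after full input: {}  (accept=13 not in)

Answer: REJECT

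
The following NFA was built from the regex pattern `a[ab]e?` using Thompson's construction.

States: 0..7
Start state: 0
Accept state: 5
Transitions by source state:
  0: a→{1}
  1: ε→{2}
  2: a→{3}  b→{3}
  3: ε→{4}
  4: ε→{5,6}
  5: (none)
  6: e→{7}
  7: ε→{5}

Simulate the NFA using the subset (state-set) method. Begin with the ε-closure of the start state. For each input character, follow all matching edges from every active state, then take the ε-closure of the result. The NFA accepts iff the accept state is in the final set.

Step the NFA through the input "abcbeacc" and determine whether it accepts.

Answer: REJECT

Trace:
initial (ε-close {0}): {0}
'a' @ 1: {1,2}
'b' @ 2: {3,4,5,6}  (accept∈set)
'c' @ 3: {}  — dead — no transitions
rest 'beacc' ignored (set empty)
after full input: {}  (accept=5 not in)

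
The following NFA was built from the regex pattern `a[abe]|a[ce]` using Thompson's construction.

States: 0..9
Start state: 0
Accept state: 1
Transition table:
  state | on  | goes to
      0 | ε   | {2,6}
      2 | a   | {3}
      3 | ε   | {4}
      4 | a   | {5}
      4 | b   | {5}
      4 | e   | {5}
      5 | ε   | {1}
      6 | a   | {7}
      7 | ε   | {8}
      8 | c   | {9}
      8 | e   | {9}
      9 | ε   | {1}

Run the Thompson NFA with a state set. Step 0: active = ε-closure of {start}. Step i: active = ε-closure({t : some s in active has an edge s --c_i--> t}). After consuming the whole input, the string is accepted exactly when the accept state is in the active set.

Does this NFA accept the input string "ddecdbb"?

start: ε-closure({0}) = {0,2,6}
'd' @ 1: {}  — no active states
rest 'decdbb' ignored (set empty)
after full input: {}  (accept=1 not in)

Answer: REJECT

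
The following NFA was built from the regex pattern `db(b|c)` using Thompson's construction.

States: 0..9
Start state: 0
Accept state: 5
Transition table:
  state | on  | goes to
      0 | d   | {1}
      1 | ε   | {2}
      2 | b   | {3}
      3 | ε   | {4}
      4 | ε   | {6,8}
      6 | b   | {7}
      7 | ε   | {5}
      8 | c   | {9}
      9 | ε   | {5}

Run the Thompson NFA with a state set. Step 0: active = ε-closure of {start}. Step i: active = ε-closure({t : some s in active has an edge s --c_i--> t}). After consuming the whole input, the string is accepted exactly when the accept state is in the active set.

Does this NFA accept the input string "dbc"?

Answer: ACCEPT

Steps:
S₀ = ε-closure({0}) = {0}
'd' @ 1: {1,2}
'b' @ 2: {3,4,6,8}
'c' @ 3: {5,9}  ✓accept
final: {5,9}; accept 5 in set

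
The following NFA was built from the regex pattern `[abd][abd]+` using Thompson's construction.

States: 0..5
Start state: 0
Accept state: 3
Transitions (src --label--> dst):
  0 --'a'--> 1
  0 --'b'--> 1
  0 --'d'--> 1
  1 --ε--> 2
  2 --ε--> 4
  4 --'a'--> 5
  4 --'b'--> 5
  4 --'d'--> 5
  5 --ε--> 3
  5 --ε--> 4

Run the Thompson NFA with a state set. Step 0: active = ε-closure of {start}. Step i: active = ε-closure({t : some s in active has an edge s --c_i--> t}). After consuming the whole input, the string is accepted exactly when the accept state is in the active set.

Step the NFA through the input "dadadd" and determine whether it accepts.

Answer: ACCEPT

Derivation:
initial (ε-close {0}): {0}
'd' @ 1: {1,2,4}
'a' @ 2: {3,4,5}  [accepting]
'd' @ 3: {3,4,5}  [accepting]
'a' @ 4: {3,4,5}  [accepting]
'd' @ 5: {3,4,5}  [accepting]
'd' @ 6: {3,4,5}  [accepting]
after full input: {3,4,5}  (accept=3 in)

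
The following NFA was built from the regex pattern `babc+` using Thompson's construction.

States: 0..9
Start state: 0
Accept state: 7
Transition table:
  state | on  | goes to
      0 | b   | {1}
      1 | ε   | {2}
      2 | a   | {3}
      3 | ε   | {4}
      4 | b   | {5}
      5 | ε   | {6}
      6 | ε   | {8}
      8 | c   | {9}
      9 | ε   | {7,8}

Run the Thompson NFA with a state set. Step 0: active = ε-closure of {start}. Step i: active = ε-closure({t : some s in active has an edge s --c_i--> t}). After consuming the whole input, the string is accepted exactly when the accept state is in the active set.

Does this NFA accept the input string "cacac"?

initial (ε-close {0}): {0}
'c' @ 1: {}  — dead — no transitions
rest 'acac' ignored (set empty)
end set {} — state 7 not in

Answer: REJECT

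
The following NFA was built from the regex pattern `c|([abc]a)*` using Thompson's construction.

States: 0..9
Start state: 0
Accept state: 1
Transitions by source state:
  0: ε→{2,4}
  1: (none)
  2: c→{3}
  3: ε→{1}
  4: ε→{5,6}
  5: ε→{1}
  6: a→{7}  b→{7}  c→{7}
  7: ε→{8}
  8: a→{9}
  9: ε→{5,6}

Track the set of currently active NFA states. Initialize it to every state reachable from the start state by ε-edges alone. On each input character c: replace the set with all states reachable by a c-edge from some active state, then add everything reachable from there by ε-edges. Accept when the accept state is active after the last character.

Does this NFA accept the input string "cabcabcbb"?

Answer: REJECT

Trace:
initial (ε-close {0}): {0,1,2,4,5,6}
'c' @ 1: {1,3,7,8}  (accept∈set)
'a' @ 2: {1,5,6,9}  (accept∈set)
'b' @ 3: {7,8}
'c' @ 4: {}  — dead — no transitions
rest 'abcbb' ignored (set empty)
final: {}; accept 1 not in set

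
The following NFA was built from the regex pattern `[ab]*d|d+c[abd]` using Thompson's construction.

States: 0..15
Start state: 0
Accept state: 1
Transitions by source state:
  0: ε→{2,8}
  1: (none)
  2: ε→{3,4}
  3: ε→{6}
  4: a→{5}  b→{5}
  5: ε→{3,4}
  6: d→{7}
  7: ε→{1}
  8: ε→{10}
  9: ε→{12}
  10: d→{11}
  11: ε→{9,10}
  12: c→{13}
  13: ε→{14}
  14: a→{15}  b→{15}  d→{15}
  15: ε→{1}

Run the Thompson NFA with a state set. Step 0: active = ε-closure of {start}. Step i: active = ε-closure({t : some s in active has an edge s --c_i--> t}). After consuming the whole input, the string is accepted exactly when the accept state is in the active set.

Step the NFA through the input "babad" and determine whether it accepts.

Answer: ACCEPT

Steps:
start: ε-closure({0}) = {0,2,3,4,6,8,10}
'b' @ 1: {3,4,5,6}
'a' @ 2: {3,4,5,6}
'b' @ 3: {3,4,5,6}
'a' @ 4: {3,4,5,6}
'd' @ 5: {1,7}  ✓accept
after full input: {1,7}  (accept=1 in)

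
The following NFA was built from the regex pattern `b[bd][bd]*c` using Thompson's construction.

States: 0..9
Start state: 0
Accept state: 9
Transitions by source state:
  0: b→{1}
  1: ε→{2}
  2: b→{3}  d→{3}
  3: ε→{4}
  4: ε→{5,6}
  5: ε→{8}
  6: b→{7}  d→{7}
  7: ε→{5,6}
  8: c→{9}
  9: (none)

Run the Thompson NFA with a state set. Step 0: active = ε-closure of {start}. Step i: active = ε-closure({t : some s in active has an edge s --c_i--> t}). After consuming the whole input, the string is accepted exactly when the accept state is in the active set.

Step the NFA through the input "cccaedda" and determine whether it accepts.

Answer: REJECT

Trace:
initial (ε-close {0}): {0}
'c' @ 1: {}  — dead — no transitions
rest 'ccaedda' ignored (set empty)
end set {} — state 9 not in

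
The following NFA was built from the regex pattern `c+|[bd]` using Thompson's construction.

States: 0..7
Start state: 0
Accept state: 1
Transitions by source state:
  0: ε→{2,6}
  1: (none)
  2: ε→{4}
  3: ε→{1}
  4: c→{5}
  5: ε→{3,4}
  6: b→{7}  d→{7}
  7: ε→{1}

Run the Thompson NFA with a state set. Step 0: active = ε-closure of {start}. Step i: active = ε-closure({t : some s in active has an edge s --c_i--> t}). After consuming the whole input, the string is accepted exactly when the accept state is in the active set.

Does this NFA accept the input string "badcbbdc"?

initial (ε-close {0}): {0,2,4,6}
'b' @ 1: {1,7}  [accepting]
'a' @ 2: {}  — no active states
rest 'dcbbdc' ignored (set empty)
final: {}; accept 1 not in set

Answer: REJECT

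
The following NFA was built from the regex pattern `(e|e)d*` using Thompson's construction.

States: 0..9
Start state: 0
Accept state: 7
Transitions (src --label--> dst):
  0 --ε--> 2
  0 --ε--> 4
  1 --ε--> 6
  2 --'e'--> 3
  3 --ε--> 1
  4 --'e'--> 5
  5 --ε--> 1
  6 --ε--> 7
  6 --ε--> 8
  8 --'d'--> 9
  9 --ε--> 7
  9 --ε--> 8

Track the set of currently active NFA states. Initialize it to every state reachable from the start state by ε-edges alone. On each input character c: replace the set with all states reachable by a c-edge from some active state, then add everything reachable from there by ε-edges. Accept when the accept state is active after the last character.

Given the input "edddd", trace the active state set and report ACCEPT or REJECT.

initial (ε-close {0}): {0,2,4}
'e' @ 1: {1,3,5,6,7,8}  (accept∈set)
'd' @ 2: {7,8,9}  (accept∈set)
'd' @ 3: {7,8,9}  (accept∈set)
'd' @ 4: {7,8,9}  (accept∈set)
'd' @ 5: {7,8,9}  (accept∈set)
end set {7,8,9} — state 7 in

Answer: ACCEPT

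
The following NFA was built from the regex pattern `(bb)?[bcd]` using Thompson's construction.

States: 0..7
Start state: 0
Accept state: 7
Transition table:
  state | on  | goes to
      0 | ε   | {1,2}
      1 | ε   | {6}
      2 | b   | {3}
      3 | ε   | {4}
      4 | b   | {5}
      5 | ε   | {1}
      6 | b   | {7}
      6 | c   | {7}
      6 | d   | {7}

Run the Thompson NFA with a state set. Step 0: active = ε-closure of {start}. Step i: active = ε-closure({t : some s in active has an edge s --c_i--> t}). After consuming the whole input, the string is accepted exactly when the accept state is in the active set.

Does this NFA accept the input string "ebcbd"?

Answer: REJECT

Derivation:
initial (ε-close {0}): {0,1,2,6}
'e' @ 1: {}  — state set empty
rest 'bcbd' ignored (set empty)
after full input: {}  (accept=7 not in)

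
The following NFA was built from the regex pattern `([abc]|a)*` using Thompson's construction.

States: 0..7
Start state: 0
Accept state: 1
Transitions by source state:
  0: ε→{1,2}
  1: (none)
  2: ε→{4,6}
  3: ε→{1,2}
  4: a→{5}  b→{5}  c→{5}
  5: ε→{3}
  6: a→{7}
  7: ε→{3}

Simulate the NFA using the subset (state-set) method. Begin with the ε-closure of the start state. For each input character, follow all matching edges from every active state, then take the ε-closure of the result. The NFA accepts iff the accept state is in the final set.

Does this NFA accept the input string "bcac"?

start: ε-closure({0}) = {0,1,2,4,6}
'b' @ 1: {1,2,3,4,5,6}  ✓accept
'c' @ 2: {1,2,3,4,5,6}  ✓accept
'a' @ 3: {1,2,3,4,5,6,7}  ✓accept
'c' @ 4: {1,2,3,4,5,6}  ✓accept
final: {1,2,3,4,5,6}; accept 1 in set

Answer: ACCEPT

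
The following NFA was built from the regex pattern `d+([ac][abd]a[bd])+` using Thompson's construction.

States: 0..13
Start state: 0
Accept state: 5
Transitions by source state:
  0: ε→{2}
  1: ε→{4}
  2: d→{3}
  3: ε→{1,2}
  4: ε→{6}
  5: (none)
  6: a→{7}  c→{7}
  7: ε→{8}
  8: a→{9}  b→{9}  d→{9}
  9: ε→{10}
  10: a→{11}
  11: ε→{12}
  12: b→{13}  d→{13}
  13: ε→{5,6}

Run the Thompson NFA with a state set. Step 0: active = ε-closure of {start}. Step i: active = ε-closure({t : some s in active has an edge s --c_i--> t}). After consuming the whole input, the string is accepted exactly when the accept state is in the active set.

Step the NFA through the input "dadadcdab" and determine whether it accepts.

Answer: ACCEPT

Trace:
initial (ε-close {0}): {0,2}
'd' @ 1: {1,2,3,4,6}
'a' @ 2: {7,8}
'd' @ 3: {9,10}
'a' @ 4: {11,12}
'd' @ 5: {5,6,13}  (accept∈set)
'c' @ 6: {7,8}
'd' @ 7: {9,10}
'a' @ 8: {11,12}
'b' @ 9: {5,6,13}  (accept∈set)
final: {5,6,13}; accept 5 in set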